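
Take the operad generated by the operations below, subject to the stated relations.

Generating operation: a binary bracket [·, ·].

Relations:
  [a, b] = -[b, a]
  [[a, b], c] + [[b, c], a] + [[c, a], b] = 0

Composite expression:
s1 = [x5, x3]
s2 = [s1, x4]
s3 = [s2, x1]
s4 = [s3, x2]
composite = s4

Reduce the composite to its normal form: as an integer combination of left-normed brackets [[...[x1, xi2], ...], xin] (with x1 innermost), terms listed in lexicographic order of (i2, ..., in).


[[[[x1, x3], x5], x4], x2] - [[[[x1, x4], x3], x5], x2] + [[[[x1, x4], x5], x3], x2] - [[[[x1, x5], x3], x4], x2]

Antisymmetry and Jacobi reduce to x1-anchored left-normed brackets.
Composite bracket: [[[[x5, x3], x4], x1], x2]
Applying ab - ba throughout gives 16 signed words (2^4 = 16).
Keep just the words that open with x1:
  from x1x3x5x4x2, sign +1: term +[[[[x1, x3], x5], x4], x2]
  from x1x4x3x5x2, sign -1: term -[[[[x1, x4], x3], x5], x2]
  from x1x4x5x3x2, sign +1: term +[[[[x1, x4], x5], x3], x2]
  from x1x5x3x4x2, sign -1: term -[[[[x1, x5], x3], x4], x2]


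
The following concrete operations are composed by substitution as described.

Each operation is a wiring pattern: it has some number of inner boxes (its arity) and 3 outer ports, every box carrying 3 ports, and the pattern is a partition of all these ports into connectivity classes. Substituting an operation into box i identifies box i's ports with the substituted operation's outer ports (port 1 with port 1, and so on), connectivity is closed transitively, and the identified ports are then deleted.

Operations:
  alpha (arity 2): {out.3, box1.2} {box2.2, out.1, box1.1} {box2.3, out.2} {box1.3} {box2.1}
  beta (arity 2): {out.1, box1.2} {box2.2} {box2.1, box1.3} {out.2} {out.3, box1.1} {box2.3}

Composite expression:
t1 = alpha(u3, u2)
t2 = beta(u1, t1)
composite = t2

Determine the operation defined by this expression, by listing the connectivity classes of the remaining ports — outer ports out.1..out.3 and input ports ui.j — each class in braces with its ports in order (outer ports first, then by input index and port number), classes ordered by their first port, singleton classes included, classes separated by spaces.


{out.1, u1.2} {out.2} {out.3, u1.1} {u1.3, u2.2, u3.1} {u2.1} {u2.3} {u3.2} {u3.3}

Two ports join when wires chain via beta-identified ports.
composing alpha on (u3, u2), with out.j its own outer ports: {out.1, u2.2, u3.1} {out.2, u2.3} {out.3, u3.2} {u2.1} {u3.3}
composing beta on (u1, u3, u2), with out.j its own outer ports: {out.1, u1.2} {out.2} {out.3, u1.1} {u1.3, u2.2, u3.1} {u2.1} {u2.3} {u3.2} {u3.3}


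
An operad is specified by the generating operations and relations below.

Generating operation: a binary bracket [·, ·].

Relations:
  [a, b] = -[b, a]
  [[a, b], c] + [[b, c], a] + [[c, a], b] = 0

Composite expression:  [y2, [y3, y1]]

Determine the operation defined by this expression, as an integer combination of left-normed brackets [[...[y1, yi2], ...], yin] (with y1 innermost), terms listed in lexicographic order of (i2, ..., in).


[[y1, y3], y2]

Skip Jacobi rewriting: expand, keep y1-initial words, read off terms.
Composite bracket: [y2, [y3, y1]]
The bracket unfolds into 4 signed words via [a, b] = ab - ba (2^2 = 4).
Coefficients come from the y1-initial words:
  word y1y3y2 has sign +1, contributing +[[y1, y3], y2]


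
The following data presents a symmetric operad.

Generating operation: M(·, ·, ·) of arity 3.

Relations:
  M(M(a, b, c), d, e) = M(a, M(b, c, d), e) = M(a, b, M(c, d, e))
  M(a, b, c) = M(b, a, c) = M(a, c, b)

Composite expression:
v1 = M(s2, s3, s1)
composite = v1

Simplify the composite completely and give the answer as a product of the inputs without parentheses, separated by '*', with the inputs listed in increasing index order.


Both nesting and order wash out for M; what remains is which s's occur.
M(s2, s3, s1) reduces to s2 * s3 * s1
commutativity sorts the factors: s1 * s2 * s3

s1 * s2 * s3


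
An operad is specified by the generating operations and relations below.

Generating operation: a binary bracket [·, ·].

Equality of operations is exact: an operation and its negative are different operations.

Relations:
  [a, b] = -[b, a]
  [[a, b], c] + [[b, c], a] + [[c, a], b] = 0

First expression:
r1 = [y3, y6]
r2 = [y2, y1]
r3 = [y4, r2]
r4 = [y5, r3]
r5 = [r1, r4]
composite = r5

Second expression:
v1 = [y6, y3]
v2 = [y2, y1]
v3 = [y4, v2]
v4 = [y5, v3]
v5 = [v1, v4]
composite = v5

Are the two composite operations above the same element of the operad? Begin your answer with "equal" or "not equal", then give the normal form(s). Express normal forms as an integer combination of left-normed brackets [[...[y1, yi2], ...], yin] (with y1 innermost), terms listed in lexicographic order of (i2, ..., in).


not equal; the first gives [[[[[y1, y2], y4], y5], y3], y6] - [[[[[y1, y2], y4], y5], y6], y3] and the second -[[[[[y1, y2], y4], y5], y3], y6] + [[[[[y1, y2], y4], y5], y6], y3]

The first expression reduces to [[[[[y1, y2], y4], y5], y3], y6] - [[[[[y1, y2], y4], y5], y6], y3]
The second expression reduces to -[[[[[y1, y2], y4], y5], y3], y6] + [[[[[y1, y2], y4], y5], y6], y3]
The forms do not match — not equal.


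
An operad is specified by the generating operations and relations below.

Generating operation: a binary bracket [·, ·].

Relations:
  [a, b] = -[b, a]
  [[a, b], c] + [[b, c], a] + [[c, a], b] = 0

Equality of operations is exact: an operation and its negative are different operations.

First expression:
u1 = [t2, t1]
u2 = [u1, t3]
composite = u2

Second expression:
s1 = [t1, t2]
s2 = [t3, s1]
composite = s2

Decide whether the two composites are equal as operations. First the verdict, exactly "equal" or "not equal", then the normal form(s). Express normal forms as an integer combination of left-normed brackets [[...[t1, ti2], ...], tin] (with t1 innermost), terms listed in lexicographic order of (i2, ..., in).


equal — both sides give -[[t1, t2], t3]

The first composite normalizes to -[[t1, t2], t3]
The second composite normalizes to -[[t1, t2], t3]
The normal forms match — equal.


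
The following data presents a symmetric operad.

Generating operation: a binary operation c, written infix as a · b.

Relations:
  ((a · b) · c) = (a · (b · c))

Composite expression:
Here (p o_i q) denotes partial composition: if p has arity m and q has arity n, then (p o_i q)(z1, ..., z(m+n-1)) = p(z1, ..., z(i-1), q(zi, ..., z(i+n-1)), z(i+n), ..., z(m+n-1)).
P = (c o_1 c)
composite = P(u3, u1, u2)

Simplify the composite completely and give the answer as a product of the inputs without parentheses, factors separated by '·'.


u3 · u1 · u2

All parenthesizations of c agree; list the u-inputs left to right.
(u3 · u1) flattens to u3 · u1
((u3 · u1) · u2) flattens to u3 · u1 · u2


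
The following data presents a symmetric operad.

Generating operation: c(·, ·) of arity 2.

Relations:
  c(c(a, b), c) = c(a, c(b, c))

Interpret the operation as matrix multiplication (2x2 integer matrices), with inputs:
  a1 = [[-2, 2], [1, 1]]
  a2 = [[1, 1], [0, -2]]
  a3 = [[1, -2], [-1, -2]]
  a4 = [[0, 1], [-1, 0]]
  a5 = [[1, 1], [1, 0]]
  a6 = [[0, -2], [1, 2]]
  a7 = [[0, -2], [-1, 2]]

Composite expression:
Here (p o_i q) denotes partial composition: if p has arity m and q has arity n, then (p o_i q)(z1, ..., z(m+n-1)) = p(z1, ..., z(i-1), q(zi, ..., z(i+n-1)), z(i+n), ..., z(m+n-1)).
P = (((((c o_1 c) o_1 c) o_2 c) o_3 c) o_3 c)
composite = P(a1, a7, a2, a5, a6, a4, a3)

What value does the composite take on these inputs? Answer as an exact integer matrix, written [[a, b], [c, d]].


[[-34, 76], [-1, 6]]


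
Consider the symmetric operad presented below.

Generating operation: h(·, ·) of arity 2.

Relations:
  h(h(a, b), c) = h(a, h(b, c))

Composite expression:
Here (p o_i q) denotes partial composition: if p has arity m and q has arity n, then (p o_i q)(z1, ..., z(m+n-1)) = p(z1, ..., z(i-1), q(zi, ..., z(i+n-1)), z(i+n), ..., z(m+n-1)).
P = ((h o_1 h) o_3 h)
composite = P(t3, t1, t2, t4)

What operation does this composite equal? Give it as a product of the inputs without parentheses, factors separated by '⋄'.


t3 ⋄ t1 ⋄ t2 ⋄ t4

Every regrouping of h is equal, so read the t-inputs in written order.
h(t3, t1) collapses to t3 ⋄ t1
h(t2, t4) collapses to t2 ⋄ t4
h(h(t3, t1), h(t2, t4)) collapses to t3 ⋄ t1 ⋄ t2 ⋄ t4


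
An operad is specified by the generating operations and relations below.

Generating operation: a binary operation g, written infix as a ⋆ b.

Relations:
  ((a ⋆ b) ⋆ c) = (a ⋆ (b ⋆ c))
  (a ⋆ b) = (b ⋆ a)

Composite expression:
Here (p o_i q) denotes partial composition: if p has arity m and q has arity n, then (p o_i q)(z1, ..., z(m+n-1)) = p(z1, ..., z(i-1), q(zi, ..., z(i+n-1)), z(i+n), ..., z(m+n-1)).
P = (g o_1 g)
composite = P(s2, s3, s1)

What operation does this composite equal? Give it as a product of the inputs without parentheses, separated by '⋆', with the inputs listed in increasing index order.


s1 ⋆ s2 ⋆ s3

Key point: g commutes, so take the s-inputs in any fixed order.
(s2 ⋆ s3) flattens to s2 ⋆ s3
((s2 ⋆ s3) ⋆ s1) flattens to s2 ⋆ s3 ⋆ s1
rearranged into index order: s1 ⋆ s2 ⋆ s3


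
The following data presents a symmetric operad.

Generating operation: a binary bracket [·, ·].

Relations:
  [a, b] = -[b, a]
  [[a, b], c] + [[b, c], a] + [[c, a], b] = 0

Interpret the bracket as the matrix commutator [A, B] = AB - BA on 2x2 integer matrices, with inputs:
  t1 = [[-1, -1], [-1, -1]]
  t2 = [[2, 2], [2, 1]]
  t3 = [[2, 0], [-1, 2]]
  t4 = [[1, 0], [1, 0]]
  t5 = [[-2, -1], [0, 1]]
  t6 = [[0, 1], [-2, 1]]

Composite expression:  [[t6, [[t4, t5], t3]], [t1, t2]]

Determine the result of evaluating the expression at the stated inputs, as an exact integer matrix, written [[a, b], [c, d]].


[[4, 4], [4, -4]]

[t4, t5] = [[1, -1], [-3, -1]]
[[t4, t5], t3] = [[1, 0], [2, -1]]
[t6, [[t4, t5], t3]] = [[2, -2], [-2, -2]]
[t1, t2] = [[0, 1], [-1, 0]]
[[t6, [[t4, t5], t3]], [t1, t2]] = [[4, 4], [4, -4]]


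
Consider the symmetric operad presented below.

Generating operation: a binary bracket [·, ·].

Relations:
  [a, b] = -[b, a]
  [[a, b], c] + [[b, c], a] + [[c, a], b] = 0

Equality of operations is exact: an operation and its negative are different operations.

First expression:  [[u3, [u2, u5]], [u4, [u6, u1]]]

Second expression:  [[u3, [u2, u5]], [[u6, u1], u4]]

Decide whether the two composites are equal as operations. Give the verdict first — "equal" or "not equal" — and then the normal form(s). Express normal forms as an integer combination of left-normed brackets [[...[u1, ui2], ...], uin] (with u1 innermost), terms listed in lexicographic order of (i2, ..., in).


In normal form, the first expression is [[[[[u1, u6], u4], u2], u5], u3] - [[[[[u1, u6], u4], u3], u2], u5] + [[[[[u1, u6], u4], u3], u5], u2] - [[[[[u1, u6], u4], u5], u2], u3]
In normal form, the second expression is -[[[[[u1, u6], u4], u2], u5], u3] + [[[[[u1, u6], u4], u3], u2], u5] - [[[[[u1, u6], u4], u3], u5], u2] + [[[[[u1, u6], u4], u5], u2], u3]
Different reductions; not equal.

not equal; first: [[[[[u1, u6], u4], u2], u5], u3] - [[[[[u1, u6], u4], u3], u2], u5] + [[[[[u1, u6], u4], u3], u5], u2] - [[[[[u1, u6], u4], u5], u2], u3]; second: -[[[[[u1, u6], u4], u2], u5], u3] + [[[[[u1, u6], u4], u3], u2], u5] - [[[[[u1, u6], u4], u3], u5], u2] + [[[[[u1, u6], u4], u5], u2], u3]


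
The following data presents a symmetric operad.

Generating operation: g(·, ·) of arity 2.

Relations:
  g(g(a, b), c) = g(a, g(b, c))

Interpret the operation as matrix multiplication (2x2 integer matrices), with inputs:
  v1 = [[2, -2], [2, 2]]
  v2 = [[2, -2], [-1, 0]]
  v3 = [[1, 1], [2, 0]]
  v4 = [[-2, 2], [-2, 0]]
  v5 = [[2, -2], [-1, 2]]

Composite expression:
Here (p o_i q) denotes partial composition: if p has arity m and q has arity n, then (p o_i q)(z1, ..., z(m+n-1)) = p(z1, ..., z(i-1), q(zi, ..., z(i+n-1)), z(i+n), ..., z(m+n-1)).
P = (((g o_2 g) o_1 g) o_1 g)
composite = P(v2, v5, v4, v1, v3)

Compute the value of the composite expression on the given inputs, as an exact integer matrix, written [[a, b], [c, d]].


g(v2, v5) = [[6, -8], [-2, 2]]
g(g(v2, v5), v4) = [[4, 12], [0, -4]]
g(v1, v3) = [[-2, 2], [6, 2]]
g(g(g(v2, v5), v4), g(v1, v3)) = [[64, 32], [-24, -8]]

[[64, 32], [-24, -8]]


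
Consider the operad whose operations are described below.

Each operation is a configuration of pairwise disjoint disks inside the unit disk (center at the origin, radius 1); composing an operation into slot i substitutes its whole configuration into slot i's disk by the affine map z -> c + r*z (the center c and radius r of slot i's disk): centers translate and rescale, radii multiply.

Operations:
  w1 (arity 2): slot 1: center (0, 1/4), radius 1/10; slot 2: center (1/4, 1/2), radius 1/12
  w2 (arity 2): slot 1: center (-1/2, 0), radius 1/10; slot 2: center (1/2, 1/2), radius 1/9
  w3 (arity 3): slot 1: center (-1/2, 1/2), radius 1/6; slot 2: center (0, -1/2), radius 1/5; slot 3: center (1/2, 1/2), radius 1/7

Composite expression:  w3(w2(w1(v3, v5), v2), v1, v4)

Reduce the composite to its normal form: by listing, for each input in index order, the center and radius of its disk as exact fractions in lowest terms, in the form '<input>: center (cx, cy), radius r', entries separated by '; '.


v1: center (0, -1/2), radius 1/5; v2: center (-5/12, 7/12), radius 1/54; v3: center (-7/12, 121/240), radius 1/600; v4: center (1/2, 1/2), radius 1/7; v5: center (-139/240, 61/120), radius 1/720

Affine substitution under w3: radii multiply and v-centers shift.
input v3: applying the 3 nested substitutions gives center (-7/12, 121/240), radius 1/600
input v5: applying the 3 nested substitutions gives center (-139/240, 61/120), radius 1/720
input v2: applying the 2 nested substitutions gives center (-5/12, 7/12), radius 1/54
input v1: applying the 1 nested substitution gives center (0, -1/2), radius 1/5
input v4: applying the 1 nested substitution gives center (1/2, 1/2), radius 1/7


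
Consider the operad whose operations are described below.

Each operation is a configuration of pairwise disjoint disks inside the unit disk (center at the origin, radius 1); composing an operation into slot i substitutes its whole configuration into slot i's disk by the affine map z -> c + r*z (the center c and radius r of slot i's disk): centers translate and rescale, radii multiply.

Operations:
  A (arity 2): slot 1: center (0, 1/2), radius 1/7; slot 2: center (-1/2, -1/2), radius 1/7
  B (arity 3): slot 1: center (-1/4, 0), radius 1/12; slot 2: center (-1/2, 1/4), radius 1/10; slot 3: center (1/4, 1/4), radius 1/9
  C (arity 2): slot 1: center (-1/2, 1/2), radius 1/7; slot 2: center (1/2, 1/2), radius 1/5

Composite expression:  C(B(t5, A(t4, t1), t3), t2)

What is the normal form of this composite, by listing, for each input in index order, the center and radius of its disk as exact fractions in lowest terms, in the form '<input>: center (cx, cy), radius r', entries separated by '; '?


t1: center (-81/140, 37/70), radius 1/490; t2: center (1/2, 1/2), radius 1/5; t3: center (-13/28, 15/28), radius 1/63; t4: center (-4/7, 19/35), radius 1/490; t5: center (-15/28, 1/2), radius 1/84

Follow each t-input down from C: c' goes to c + r*c', radius to r*r'.
t5 passes through 2 substitutions, ending at center (-15/28, 1/2), radius 1/84
t4 passes through 3 substitutions, ending at center (-4/7, 19/35), radius 1/490
t1 passes through 3 substitutions, ending at center (-81/140, 37/70), radius 1/490
t3 passes through 2 substitutions, ending at center (-13/28, 15/28), radius 1/63
t2 passes through 1 substitution, ending at center (1/2, 1/2), radius 1/5


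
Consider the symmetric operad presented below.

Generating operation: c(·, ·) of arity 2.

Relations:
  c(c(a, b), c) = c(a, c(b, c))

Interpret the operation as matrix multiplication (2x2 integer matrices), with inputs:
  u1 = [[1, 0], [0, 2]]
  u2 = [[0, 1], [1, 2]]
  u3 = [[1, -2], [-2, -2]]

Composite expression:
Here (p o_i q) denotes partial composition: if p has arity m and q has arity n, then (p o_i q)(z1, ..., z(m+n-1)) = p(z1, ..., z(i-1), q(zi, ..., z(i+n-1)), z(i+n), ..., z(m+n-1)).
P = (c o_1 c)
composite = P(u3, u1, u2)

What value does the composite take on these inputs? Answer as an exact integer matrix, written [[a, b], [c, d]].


c(u3, u1) = [[1, -4], [-2, -4]]
c(c(u3, u1), u2) = [[-4, -7], [-4, -10]]

[[-4, -7], [-4, -10]]


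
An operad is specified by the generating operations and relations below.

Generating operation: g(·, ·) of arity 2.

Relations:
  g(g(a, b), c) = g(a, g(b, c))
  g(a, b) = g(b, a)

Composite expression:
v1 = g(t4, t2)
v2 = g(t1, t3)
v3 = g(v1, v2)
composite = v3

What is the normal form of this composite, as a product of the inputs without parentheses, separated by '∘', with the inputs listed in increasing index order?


t1 ∘ t2 ∘ t3 ∘ t4

Key point: g commutes, so take the t-inputs in any fixed order.
g(t4, t2) flattens to t4 ∘ t2
g(t1, t3) flattens to t1 ∘ t3
g(g(t4, t2), g(t1, t3)) flattens to t4 ∘ t2 ∘ t1 ∘ t3
commutativity sorts the factors: t1 ∘ t2 ∘ t3 ∘ t4


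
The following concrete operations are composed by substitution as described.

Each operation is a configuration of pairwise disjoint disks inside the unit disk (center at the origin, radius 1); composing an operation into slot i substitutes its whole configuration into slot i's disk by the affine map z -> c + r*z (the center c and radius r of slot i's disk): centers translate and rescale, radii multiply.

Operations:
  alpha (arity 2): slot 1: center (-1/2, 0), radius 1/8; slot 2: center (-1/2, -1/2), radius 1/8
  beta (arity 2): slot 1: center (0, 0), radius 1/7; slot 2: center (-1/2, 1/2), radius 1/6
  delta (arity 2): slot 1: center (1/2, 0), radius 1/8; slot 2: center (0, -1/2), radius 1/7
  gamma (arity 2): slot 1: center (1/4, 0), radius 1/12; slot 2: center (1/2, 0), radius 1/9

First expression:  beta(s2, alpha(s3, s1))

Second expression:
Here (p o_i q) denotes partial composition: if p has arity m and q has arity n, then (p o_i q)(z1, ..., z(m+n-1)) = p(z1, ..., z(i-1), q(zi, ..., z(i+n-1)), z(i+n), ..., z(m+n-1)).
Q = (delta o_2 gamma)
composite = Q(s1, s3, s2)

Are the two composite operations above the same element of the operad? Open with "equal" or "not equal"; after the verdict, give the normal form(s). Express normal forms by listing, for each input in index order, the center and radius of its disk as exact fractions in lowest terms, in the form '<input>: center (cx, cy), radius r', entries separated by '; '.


not equal; first: s1: center (-7/12, 5/12), radius 1/48; s2: center (0, 0), radius 1/7; s3: center (-7/12, 1/2), radius 1/48; second: s1: center (1/2, 0), radius 1/8; s2: center (1/14, -1/2), radius 1/63; s3: center (1/28, -1/2), radius 1/84


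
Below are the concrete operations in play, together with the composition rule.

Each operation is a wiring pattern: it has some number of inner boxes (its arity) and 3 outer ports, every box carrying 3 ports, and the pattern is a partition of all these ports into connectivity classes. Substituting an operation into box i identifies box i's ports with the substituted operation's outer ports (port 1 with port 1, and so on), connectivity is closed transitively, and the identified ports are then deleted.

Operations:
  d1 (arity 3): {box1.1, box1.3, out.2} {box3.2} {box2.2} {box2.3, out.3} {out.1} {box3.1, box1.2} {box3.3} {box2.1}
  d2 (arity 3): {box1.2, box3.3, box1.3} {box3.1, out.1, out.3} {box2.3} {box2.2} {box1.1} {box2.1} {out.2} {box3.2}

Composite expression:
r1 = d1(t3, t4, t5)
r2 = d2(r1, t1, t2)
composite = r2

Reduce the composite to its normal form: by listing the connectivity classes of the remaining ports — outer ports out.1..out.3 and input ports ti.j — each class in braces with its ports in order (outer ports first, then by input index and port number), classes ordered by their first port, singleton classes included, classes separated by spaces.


{out.1, out.3, t2.1} {out.2} {t1.1} {t1.2} {t1.3} {t2.2} {t2.3, t3.1, t3.3, t4.3} {t3.2, t5.1} {t4.1} {t4.2} {t5.2} {t5.3}

Reachability decides: close wires over d2-identified ports.
d1 over (t3, t4, t5) gives {out.1} {out.2, t3.1, t3.3} {out.3, t4.3} {t3.2, t5.1} {t4.1} {t4.2} {t5.2} {t5.3}, out.j being that stage's outer ports
d2 over (t3, t4, t5, t1, t2) gives {out.1, out.3, t2.1} {out.2} {t1.1} {t1.2} {t1.3} {t2.2} {t2.3, t3.1, t3.3, t4.3} {t3.2, t5.1} {t4.1} {t4.2} {t5.2} {t5.3}, out.j being that stage's outer ports


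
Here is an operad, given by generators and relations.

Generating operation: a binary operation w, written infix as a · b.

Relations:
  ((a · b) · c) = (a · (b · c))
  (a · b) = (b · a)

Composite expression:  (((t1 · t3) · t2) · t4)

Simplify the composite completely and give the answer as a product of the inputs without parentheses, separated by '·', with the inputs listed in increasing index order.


t1 · t2 · t3 · t4

Shape and order are irrelevant to w; the t-input set decides.
(t1 · t3) spells out as t1 · t3
((t1 · t3) · t2) spells out as t1 · t3 · t2
(((t1 · t3) · t2) · t4) spells out as t1 · t3 · t2 · t4
commutativity sorts the factors: t1 · t2 · t3 · t4


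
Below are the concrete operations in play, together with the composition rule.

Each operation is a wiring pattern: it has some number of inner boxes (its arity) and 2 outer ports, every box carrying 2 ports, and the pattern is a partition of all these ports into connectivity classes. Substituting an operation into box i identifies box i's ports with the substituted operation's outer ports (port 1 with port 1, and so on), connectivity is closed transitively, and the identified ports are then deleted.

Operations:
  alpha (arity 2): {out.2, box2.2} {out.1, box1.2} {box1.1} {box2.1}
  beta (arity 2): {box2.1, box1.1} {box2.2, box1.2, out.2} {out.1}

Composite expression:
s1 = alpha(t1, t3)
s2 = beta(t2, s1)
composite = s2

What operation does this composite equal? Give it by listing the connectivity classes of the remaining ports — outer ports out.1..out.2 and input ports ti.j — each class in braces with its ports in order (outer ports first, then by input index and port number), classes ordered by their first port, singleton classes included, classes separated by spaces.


{out.1} {out.2, t2.2, t3.2} {t1.1} {t1.2, t2.1} {t3.1}

Substituting into beta glues patterns; closure does the rest.
stage alpha: inputs (t1, t3), connectivity {out.1, t1.2} {out.2, t3.2} {t1.1} {t3.1}, out.j its boundary
stage beta: inputs (t2, t1, t3), connectivity {out.1} {out.2, t2.2, t3.2} {t1.1} {t1.2, t2.1} {t3.1}, out.j its boundary


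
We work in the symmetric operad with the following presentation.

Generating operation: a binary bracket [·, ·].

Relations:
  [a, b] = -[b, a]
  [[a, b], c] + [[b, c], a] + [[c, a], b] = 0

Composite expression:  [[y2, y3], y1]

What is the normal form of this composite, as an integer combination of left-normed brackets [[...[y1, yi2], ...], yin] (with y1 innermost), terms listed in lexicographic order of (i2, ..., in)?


Skip Jacobi rewriting: expand, keep y1-initial words, read off terms.
Composite bracket: [[y2, y3], y1]
Applying ab - ba throughout gives 4 signed words (2^2 = 4).
Words beginning with y1 determine it all:
  y1y2y3 (sign -1) contributes -[[y1, y2], y3]
  y1y3y2 (sign +1) contributes +[[y1, y3], y2]

-[[y1, y2], y3] + [[y1, y3], y2]


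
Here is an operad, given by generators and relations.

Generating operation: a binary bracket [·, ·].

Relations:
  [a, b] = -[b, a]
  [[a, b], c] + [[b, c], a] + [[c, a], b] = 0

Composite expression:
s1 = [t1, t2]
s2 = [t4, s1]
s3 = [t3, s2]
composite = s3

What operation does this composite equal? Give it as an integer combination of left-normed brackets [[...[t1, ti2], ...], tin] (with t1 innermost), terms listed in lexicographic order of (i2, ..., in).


[[[t1, t2], t4], t3]

Skip Jacobi rewriting: expand, keep t1-initial words, read off terms.
Composite bracket: [t3, [t4, [t1, t2]]]
Expanding via [a, b] = ab - ba: 8 signed words (2^3 = 8).
Words beginning with t1 determine it all:
  the word t1t2t4t3 carries sign +1 and contributes +[[[t1, t2], t4], t3]


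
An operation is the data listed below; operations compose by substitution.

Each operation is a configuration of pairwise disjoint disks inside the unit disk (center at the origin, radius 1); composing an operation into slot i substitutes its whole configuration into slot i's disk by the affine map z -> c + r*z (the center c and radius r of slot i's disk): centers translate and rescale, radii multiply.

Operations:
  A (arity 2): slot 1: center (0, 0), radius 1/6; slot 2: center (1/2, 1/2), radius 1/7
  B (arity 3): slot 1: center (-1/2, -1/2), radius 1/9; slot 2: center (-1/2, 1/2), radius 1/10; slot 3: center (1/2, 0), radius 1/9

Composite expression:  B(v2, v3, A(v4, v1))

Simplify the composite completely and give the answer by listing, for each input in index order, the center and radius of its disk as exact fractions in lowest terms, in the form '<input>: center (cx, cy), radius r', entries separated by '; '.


v1: center (5/9, 1/18), radius 1/63; v2: center (-1/2, -1/2), radius 1/9; v3: center (-1/2, 1/2), radius 1/10; v4: center (1/2, 0), radius 1/54

Below B, radii multiply path by path; the v-disk centers shift.
for v2, the 1-step affine chain lands on center (-1/2, -1/2), radius 1/9
for v3, the 1-step affine chain lands on center (-1/2, 1/2), radius 1/10
for v4, the 2-step affine chain lands on center (1/2, 0), radius 1/54
for v1, the 2-step affine chain lands on center (5/9, 1/18), radius 1/63


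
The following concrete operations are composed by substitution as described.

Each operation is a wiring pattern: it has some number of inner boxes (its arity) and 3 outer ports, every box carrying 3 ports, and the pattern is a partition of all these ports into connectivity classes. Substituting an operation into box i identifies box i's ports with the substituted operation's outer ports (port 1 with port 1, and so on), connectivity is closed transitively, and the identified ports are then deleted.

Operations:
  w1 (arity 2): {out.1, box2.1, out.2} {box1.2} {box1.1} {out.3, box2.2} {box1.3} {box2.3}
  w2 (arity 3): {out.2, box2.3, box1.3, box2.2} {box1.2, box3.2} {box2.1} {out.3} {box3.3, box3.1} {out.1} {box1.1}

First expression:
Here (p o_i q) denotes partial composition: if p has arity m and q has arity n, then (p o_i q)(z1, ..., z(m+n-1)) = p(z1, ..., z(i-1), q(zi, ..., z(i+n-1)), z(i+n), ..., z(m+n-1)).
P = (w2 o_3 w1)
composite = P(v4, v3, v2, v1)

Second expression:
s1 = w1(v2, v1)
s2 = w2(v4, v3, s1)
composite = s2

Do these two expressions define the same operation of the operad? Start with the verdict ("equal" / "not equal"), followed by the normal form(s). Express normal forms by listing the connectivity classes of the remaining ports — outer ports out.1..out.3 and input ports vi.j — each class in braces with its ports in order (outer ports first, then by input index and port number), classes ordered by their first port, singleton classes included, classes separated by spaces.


equal; the common form is {out.1} {out.2, v3.2, v3.3, v4.3} {out.3} {v1.1, v1.2, v4.2} {v1.3} {v2.1} {v2.2} {v2.3} {v3.1} {v4.1}

In normal form, the first expression is {out.1} {out.2, v3.2, v3.3, v4.3} {out.3} {v1.1, v1.2, v4.2} {v1.3} {v2.1} {v2.2} {v2.3} {v3.1} {v4.1}
In normal form, the second expression is {out.1} {out.2, v3.2, v3.3, v4.3} {out.3} {v1.1, v1.2, v4.2} {v1.3} {v2.1} {v2.2} {v2.3} {v3.1} {v4.1}
One common form — equal.


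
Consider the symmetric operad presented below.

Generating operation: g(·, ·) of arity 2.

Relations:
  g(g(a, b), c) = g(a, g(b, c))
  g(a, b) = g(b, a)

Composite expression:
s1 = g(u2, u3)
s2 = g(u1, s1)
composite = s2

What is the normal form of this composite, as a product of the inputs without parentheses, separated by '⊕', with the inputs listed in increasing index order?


u1 ⊕ u2 ⊕ u3


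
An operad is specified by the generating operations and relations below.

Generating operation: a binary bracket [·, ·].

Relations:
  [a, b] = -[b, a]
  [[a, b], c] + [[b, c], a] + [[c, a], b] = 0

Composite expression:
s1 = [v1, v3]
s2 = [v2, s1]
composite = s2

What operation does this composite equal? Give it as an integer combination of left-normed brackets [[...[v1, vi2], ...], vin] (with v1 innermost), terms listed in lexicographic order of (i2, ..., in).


-[[v1, v3], v2]

Skip Jacobi rewriting: expand, keep v1-initial words, read off terms.
Composite bracket: [v2, [v1, v3]]
Full expansion: 4 signed words from ab - ba (2^2 = 4).
Collect the words opening with v1:
  v1v3v2 (sign -1) contributes -[[v1, v3], v2]


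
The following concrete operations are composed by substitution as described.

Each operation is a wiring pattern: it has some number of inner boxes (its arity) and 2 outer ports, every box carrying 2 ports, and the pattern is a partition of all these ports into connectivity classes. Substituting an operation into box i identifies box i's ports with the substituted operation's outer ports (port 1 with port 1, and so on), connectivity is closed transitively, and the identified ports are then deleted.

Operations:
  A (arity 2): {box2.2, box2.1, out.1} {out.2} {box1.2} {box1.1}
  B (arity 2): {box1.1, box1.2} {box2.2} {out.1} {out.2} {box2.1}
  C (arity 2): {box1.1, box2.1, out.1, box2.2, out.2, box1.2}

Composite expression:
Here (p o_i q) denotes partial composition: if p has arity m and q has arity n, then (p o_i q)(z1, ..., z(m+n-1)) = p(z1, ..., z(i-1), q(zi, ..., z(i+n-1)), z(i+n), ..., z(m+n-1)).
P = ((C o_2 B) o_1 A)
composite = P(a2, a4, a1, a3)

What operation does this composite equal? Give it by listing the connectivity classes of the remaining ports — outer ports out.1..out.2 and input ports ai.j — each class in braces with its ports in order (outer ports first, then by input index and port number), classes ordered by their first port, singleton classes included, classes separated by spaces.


{out.1, out.2, a4.1, a4.2} {a1.1, a1.2} {a2.1} {a2.2} {a3.1} {a3.2}

Reachability decides: close wires over C-identified ports.
the subtree at A composes to {out.1, a4.1, a4.2} {out.2} {a2.1} {a2.2} on (a2, a4); out.j = own outer ports
the subtree at B composes to {out.1} {out.2} {a1.1, a1.2} {a3.1} {a3.2} on (a1, a3); out.j = own outer ports
the subtree at C composes to {out.1, out.2, a4.1, a4.2} {a1.1, a1.2} {a2.1} {a2.2} {a3.1} {a3.2} on (a2, a4, a1, a3); out.j = own outer ports


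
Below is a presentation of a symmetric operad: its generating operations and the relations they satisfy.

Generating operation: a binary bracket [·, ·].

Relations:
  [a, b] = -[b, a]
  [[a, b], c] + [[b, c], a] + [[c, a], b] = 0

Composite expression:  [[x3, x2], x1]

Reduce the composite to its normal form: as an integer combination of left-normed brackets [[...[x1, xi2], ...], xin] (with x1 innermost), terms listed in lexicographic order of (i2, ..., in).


Antisymmetry and Jacobi reduce to x1-anchored left-normed brackets.
Composite bracket: [[x3, x2], x1]
Each bracket splits as ab - ba, giving 4 signed words (2^2 = 4).
The x1-initial words carry the normal form:
  sign of x1x2x3 is +1, so it contributes +[[x1, x2], x3]
  sign of x1x3x2 is -1, so it contributes -[[x1, x3], x2]

[[x1, x2], x3] - [[x1, x3], x2]


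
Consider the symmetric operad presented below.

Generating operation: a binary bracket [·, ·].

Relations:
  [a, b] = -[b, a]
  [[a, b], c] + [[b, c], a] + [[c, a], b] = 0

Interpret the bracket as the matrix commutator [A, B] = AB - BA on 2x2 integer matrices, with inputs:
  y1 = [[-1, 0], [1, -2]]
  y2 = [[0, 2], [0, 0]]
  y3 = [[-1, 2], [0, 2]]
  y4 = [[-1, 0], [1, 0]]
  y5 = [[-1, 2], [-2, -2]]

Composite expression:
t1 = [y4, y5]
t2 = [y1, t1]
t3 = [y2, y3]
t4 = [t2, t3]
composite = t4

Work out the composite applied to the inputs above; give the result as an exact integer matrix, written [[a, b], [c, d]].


[y4, y5] = [[-2, -2], [-1, 2]]
[y1, [y4, y5]] = [[2, -2], [-3, -2]]
[y2, y3] = [[0, 6], [0, 0]]
[[y1, [y4, y5]], [y2, y3]] = [[18, 24], [0, -18]]

[[18, 24], [0, -18]]


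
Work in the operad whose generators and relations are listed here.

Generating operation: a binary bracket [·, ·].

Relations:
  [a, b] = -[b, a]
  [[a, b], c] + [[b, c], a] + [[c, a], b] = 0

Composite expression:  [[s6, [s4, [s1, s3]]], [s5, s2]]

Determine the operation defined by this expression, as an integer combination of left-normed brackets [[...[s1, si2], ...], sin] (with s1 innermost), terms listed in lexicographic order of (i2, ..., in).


-[[[[[s1, s3], s4], s6], s2], s5] + [[[[[s1, s3], s4], s6], s5], s2]

Skip Jacobi rewriting: expand, keep s1-initial words, read off terms.
Composite bracket: [[s6, [s4, [s1, s3]]], [s5, s2]]
The bracket unfolds into 32 signed words via [a, b] = ab - ba (2^5 = 32).
Collect the words opening with s1:
  sign of s1s3s4s6s2s5 is -1, so it contributes -[[[[[s1, s3], s4], s6], s2], s5]
  sign of s1s3s4s6s5s2 is +1, so it contributes +[[[[[s1, s3], s4], s6], s5], s2]


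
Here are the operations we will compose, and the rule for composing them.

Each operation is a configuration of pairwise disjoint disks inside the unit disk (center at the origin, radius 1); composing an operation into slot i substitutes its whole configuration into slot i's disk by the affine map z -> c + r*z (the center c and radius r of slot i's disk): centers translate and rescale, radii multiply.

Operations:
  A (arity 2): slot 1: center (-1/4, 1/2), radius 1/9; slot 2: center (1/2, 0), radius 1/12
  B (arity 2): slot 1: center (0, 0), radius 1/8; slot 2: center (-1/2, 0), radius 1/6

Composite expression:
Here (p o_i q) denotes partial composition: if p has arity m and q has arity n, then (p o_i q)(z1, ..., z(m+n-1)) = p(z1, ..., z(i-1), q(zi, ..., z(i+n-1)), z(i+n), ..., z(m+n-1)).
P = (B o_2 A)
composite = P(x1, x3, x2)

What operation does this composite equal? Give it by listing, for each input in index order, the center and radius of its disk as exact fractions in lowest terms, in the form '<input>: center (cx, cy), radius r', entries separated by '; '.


x1: center (0, 0), radius 1/8; x2: center (-5/12, 0), radius 1/72; x3: center (-13/24, 1/12), radius 1/54

Below B, radii multiply path by path; the x-disk centers shift.
x1: after 1 affine step, its disk has center (0, 0), radius 1/8
x3: after 2 affine steps, its disk has center (-13/24, 1/12), radius 1/54
x2: after 2 affine steps, its disk has center (-5/12, 0), radius 1/72


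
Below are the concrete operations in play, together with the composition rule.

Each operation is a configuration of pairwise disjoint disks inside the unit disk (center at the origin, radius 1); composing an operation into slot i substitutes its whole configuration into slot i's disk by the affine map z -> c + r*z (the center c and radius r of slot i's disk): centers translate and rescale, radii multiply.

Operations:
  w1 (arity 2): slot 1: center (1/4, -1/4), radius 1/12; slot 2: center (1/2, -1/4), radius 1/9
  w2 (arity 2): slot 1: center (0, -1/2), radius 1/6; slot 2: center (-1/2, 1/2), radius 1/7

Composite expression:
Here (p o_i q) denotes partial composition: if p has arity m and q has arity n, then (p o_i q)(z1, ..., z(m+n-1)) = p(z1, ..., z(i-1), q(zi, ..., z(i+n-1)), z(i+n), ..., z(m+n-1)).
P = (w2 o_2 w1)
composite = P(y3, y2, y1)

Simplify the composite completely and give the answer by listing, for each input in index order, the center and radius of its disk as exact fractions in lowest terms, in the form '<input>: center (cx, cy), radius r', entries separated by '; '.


y1: center (-3/7, 13/28), radius 1/63; y2: center (-13/28, 13/28), radius 1/84; y3: center (0, -1/2), radius 1/6

Each y-disk chains the slot maps above it in w2; radii multiply.
y3: after 1 affine step, its disk has center (0, -1/2), radius 1/6
y2: after 2 affine steps, its disk has center (-13/28, 13/28), radius 1/84
y1: after 2 affine steps, its disk has center (-3/7, 13/28), radius 1/63


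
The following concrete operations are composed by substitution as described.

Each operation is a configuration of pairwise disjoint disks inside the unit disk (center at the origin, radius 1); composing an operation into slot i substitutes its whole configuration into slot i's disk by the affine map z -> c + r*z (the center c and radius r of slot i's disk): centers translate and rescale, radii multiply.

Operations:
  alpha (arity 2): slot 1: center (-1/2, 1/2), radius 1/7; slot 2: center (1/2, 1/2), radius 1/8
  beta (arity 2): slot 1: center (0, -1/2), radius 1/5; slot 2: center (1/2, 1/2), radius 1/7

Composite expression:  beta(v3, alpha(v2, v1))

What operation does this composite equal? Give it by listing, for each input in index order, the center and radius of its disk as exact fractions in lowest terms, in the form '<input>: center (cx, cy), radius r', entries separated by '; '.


Follow each v-input down from beta: c' goes to c + r*c', radius to r*r'.
tracing v3 down its 1-map path: center (0, -1/2), radius 1/5
tracing v2 down its 2-map path: center (3/7, 4/7), radius 1/49
tracing v1 down its 2-map path: center (4/7, 4/7), radius 1/56

v1: center (4/7, 4/7), radius 1/56; v2: center (3/7, 4/7), radius 1/49; v3: center (0, -1/2), radius 1/5


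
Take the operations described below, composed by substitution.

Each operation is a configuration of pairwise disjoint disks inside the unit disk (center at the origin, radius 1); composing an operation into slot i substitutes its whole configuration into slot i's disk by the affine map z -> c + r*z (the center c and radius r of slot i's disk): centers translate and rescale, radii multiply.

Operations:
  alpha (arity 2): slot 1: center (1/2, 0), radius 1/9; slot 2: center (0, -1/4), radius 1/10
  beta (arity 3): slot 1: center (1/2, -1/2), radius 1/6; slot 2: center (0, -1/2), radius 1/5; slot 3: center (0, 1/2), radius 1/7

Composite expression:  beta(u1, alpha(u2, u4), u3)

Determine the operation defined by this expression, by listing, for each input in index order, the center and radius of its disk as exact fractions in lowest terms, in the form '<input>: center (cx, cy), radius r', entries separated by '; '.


u1: center (1/2, -1/2), radius 1/6; u2: center (1/10, -1/2), radius 1/45; u3: center (0, 1/2), radius 1/7; u4: center (0, -11/20), radius 1/50

Only the slot chain above each u matters under beta; compose those maps.
for u1, the 1-step affine chain lands on center (1/2, -1/2), radius 1/6
for u2, the 2-step affine chain lands on center (1/10, -1/2), radius 1/45
for u4, the 2-step affine chain lands on center (0, -11/20), radius 1/50
for u3, the 1-step affine chain lands on center (0, 1/2), radius 1/7


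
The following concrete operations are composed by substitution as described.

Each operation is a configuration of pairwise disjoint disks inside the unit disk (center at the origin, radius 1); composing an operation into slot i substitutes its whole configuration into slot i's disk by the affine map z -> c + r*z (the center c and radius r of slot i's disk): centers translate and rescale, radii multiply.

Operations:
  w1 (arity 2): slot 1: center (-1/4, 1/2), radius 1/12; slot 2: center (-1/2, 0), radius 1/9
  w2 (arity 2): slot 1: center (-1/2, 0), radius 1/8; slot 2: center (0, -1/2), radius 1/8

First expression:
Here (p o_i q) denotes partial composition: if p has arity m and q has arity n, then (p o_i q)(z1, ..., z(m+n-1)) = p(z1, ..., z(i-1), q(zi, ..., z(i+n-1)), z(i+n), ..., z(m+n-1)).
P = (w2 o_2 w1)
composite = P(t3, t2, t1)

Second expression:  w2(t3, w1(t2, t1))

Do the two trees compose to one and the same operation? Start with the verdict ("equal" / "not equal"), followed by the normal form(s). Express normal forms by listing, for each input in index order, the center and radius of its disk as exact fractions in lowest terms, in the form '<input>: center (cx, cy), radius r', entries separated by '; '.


equal; both compose to t1: center (-1/16, -1/2), radius 1/72; t2: center (-1/32, -7/16), radius 1/96; t3: center (-1/2, 0), radius 1/8

Normal form of the first expression: t1: center (-1/16, -1/2), radius 1/72; t2: center (-1/32, -7/16), radius 1/96; t3: center (-1/2, 0), radius 1/8
Normal form of the second expression: t1: center (-1/16, -1/2), radius 1/72; t2: center (-1/32, -7/16), radius 1/96; t3: center (-1/2, 0), radius 1/8
The normal forms match — equal.
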